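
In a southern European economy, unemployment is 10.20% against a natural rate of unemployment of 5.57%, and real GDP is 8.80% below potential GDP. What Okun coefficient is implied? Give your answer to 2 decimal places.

β ≈ 1.90

Okun's law: output gap = -β × (u - u*).
-8.80 = -β × (10.2 - 5.57) = -β × 4.63, so β = 8.8/4.63 = 1.90.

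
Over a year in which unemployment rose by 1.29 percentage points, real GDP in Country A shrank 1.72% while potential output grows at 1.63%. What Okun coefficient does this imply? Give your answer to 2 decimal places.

β ≈ 2.60

Growth form: g_Y = g_Y* - β × Δu, so β = (g_Y* - g_Y)/Δu.
β = (1.63 + 1.72)/1.29 = 3.35/1.29 = 2.60.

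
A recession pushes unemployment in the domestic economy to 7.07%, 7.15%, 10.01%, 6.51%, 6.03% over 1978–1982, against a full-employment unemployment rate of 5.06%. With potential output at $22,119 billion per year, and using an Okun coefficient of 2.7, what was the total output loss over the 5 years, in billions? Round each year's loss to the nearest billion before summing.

Year 1978: gap = -2.7 × (7.07 - 5.06) = -5.427%, loss ≈ 22119 × 5.427/100 ≈ 1200.
Year 1979: gap = -2.7 × (7.15 - 5.06) = -5.643%, loss ≈ 22119 × 5.643/100 ≈ 1248.
Year 1980: gap = -2.7 × (10.01 - 5.06) = -13.365%, loss ≈ 22119 × 13.365/100 ≈ 2956.
Year 1981: gap = -2.7 × (6.51 - 5.06) = -3.915%, loss ≈ 22119 × 3.915/100 ≈ 866.
Year 1982: gap = -2.7 × (6.03 - 5.06) = -2.619%, loss ≈ 22119 × 2.619/100 ≈ 579.
Total lost output = 1200 + 1248 + 2956 + 866 + 579 = 6849 billion.

$6,849 billion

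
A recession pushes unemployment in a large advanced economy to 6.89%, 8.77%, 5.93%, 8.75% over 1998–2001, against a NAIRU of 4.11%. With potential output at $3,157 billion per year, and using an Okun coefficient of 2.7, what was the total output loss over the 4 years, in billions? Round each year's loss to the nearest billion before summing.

Year 1998: gap = -2.7 × (6.89 - 4.11) = -7.506%, loss ≈ 3157 × 7.506/100 ≈ 237.
Year 1999: gap = -2.7 × (8.77 - 4.11) = -12.582%, loss ≈ 3157 × 12.582/100 ≈ 397.
Year 2000: gap = -2.7 × (5.93 - 4.11) = -4.914%, loss ≈ 3157 × 4.914/100 ≈ 155.
Year 2001: gap = -2.7 × (8.75 - 4.11) = -12.528%, loss ≈ 3157 × 12.528/100 ≈ 396.
Total lost output = 237 + 397 + 155 + 396 = 1185 billion.

$1,185 billion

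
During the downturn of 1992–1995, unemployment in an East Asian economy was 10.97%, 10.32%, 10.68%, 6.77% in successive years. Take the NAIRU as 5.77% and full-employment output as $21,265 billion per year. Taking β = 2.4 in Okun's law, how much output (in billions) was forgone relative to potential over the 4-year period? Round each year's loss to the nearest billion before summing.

Year 1992: gap = -2.4 × (10.97 - 5.77) = -12.48%, loss ≈ 21265 × 12.48/100 ≈ 2654.
Year 1993: gap = -2.4 × (10.32 - 5.77) = -10.92%, loss ≈ 21265 × 10.92/100 ≈ 2322.
Year 1994: gap = -2.4 × (10.68 - 5.77) = -11.784%, loss ≈ 21265 × 11.784/100 ≈ 2506.
Year 1995: gap = -2.4 × (6.77 - 5.77) = -2.4%, loss ≈ 21265 × 2.4/100 ≈ 510.
Total lost output = 2654 + 2322 + 2506 + 510 = 7992 billion.

$7,992 billion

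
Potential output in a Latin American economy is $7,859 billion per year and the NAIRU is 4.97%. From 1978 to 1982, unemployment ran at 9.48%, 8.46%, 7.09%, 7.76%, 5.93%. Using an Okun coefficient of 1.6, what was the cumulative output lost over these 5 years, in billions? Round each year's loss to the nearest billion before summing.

Year 1978: gap = -1.6 × (9.48 - 4.97) = -7.216%, loss ≈ 7859 × 7.216/100 ≈ 567.
Year 1979: gap = -1.6 × (8.46 - 4.97) = -5.584%, loss ≈ 7859 × 5.584/100 ≈ 439.
Year 1980: gap = -1.6 × (7.09 - 4.97) = -3.392%, loss ≈ 7859 × 3.392/100 ≈ 267.
Year 1981: gap = -1.6 × (7.76 - 4.97) = -4.464%, loss ≈ 7859 × 4.464/100 ≈ 351.
Year 1982: gap = -1.6 × (5.93 - 4.97) = -1.536%, loss ≈ 7859 × 1.536/100 ≈ 121.
Total lost output = 567 + 439 + 267 + 351 + 121 = 1745 billion.

$1,745 billion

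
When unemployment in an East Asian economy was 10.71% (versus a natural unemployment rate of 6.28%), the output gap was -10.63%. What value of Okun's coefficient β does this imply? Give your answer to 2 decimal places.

Okun's law: output gap = -β × (u - u*).
-10.63 = -β × (10.71 - 6.28) = -β × 4.43, so β = 10.63/4.43 = 2.40.

β ≈ 2.40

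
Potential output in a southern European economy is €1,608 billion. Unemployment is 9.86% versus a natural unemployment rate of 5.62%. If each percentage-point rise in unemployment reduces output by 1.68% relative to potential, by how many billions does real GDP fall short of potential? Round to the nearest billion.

€115 billion

Output gap = -1.68 × (9.86 - 5.62) = -1.68 × 4.24 = -7.1232%.
Actual GDP ≈ 1608 × 0.928768 ≈ 1493 billion, so the shortfall is 1608 - 1493 = 115 billion.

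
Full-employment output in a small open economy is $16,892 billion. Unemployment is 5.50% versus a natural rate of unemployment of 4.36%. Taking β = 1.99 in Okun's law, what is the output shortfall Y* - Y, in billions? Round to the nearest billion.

$383 billion

Output gap = -1.99 × (5.5 - 4.36) = -1.99 × 1.14 = -2.2686%.
Actual GDP ≈ 16892 × 0.977314 ≈ 16509 billion, so the shortfall is 16892 - 16509 = 383 billion.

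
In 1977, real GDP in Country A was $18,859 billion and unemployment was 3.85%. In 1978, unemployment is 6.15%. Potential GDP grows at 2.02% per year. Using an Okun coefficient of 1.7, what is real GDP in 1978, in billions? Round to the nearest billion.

Δu = 6.15 - 3.85 = 2.3 points.
Okun's law (growth form): g_Y = g_Y* - β × Δu = 2.02 - 1.7 × (2.30) = 2.02 - 3.91 = -1.89%.
Real GDP in the next year = 18859 × (1 - 1.89/100) = 18859 × 0.9811 ≈ 18503 billion.

$18,503 billion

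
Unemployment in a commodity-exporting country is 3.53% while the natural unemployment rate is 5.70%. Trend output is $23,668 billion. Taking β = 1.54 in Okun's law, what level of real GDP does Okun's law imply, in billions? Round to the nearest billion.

Unemployment gap = 3.53 - 5.7 = -2.17 points, so the output gap is -1.54 × (-2.17) = 3.3418%.
Actual GDP = 23668 × (1 + 3.3418/100) = 23668 × 1.033418 ≈ 24459 billion.

$24,459 billion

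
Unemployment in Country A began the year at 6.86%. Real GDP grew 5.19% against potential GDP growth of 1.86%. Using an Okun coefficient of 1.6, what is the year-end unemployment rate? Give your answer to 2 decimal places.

Growth-rate Okun's law: g_Y = g_Y* - β × Δu, so Δu = (g_Y* - g_Y)/β.
Δu = (1.86 - 5.19)/1.6 = -3.33/1.6 = -2.08 percentage points.
Year-end unemployment = 6.86 - 2.08 = 4.78%.

4.78%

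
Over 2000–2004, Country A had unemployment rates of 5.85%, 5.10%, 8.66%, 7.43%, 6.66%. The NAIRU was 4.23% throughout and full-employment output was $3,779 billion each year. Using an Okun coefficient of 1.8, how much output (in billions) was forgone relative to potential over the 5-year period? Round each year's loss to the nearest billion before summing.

Year 2000: gap = -1.8 × (5.85 - 4.23) = -2.916%, loss ≈ 3779 × 2.916/100 ≈ 110.
Year 2001: gap = -1.8 × (5.1 - 4.23) = -1.566%, loss ≈ 3779 × 1.566/100 ≈ 59.
Year 2002: gap = -1.8 × (8.66 - 4.23) = -7.974%, loss ≈ 3779 × 7.974/100 ≈ 301.
Year 2003: gap = -1.8 × (7.43 - 4.23) = -5.76%, loss ≈ 3779 × 5.76/100 ≈ 218.
Year 2004: gap = -1.8 × (6.66 - 4.23) = -4.374%, loss ≈ 3779 × 4.374/100 ≈ 165.
Total lost output = 110 + 59 + 301 + 218 + 165 = 853 billion.

$853 billion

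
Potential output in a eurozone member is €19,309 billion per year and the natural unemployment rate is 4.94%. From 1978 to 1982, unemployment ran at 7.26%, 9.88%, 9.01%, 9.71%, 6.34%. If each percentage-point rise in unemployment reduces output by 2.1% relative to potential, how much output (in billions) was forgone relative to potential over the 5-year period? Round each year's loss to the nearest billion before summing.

€7,096 billion

Year 1978: gap = -2.1 × (7.26 - 4.94) = -4.872%, loss ≈ 19309 × 4.872/100 ≈ 941.
Year 1979: gap = -2.1 × (9.88 - 4.94) = -10.374%, loss ≈ 19309 × 10.374/100 ≈ 2003.
Year 1980: gap = -2.1 × (9.01 - 4.94) = -8.547%, loss ≈ 19309 × 8.547/100 ≈ 1650.
Year 1981: gap = -2.1 × (9.71 - 4.94) = -10.017%, loss ≈ 19309 × 10.017/100 ≈ 1934.
Year 1982: gap = -2.1 × (6.34 - 4.94) = -2.94%, loss ≈ 19309 × 2.94/100 ≈ 568.
Total lost output = 941 + 2003 + 1650 + 1934 + 568 = 7096 billion.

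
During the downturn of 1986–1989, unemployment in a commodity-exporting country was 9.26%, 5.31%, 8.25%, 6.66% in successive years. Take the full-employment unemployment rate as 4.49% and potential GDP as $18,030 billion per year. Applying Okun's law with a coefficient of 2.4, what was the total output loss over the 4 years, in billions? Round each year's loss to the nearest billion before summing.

$4,985 billion

Year 1986: gap = -2.4 × (9.26 - 4.49) = -11.448%, loss ≈ 18030 × 11.448/100 ≈ 2064.
Year 1987: gap = -2.4 × (5.31 - 4.49) = -1.968%, loss ≈ 18030 × 1.968/100 ≈ 355.
Year 1988: gap = -2.4 × (8.25 - 4.49) = -9.024%, loss ≈ 18030 × 9.024/100 ≈ 1627.
Year 1989: gap = -2.4 × (6.66 - 4.49) = -5.208%, loss ≈ 18030 × 5.208/100 ≈ 939.
Total lost output = 2064 + 355 + 1627 + 939 = 4985 billion.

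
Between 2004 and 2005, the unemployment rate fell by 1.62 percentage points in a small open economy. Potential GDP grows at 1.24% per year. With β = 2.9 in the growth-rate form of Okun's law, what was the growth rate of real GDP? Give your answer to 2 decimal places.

5.94%

Growth-rate Okun's law: g_Y = g_Y* - β × Δu.
g_Y = 1.24 - 2.9 × (-1.62) = 1.24 + 4.698 = 5.938%, i.e. 5.94% to 2 d.p.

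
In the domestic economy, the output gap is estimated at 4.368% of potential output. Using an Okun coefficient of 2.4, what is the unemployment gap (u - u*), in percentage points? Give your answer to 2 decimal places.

Okun's law: output gap = -β × (u - u*), so u - u* = -(output gap)/β.
u - u* = -(4.368)/2.4 = -1.82 percentage points.

-1.82 percentage points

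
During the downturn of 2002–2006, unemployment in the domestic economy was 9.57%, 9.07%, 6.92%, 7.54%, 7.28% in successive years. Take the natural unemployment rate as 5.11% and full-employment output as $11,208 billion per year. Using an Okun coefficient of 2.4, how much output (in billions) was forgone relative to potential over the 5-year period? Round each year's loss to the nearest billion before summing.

Year 2002: gap = -2.4 × (9.57 - 5.11) = -10.704%, loss ≈ 11208 × 10.704/100 ≈ 1200.
Year 2003: gap = -2.4 × (9.07 - 5.11) = -9.504%, loss ≈ 11208 × 9.504/100 ≈ 1065.
Year 2004: gap = -2.4 × (6.92 - 5.11) = -4.344%, loss ≈ 11208 × 4.344/100 ≈ 487.
Year 2005: gap = -2.4 × (7.54 - 5.11) = -5.832%, loss ≈ 11208 × 5.832/100 ≈ 654.
Year 2006: gap = -2.4 × (7.28 - 5.11) = -5.208%, loss ≈ 11208 × 5.208/100 ≈ 584.
Total lost output = 1200 + 1065 + 487 + 654 + 584 = 3990 billion.

$3,990 billion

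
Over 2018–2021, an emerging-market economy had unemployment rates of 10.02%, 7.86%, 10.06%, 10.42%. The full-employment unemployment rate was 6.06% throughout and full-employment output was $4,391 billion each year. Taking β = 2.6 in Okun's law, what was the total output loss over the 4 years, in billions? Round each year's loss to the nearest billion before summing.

$1,612 billion

Year 2018: gap = -2.6 × (10.02 - 6.06) = -10.296%, loss ≈ 4391 × 10.296/100 ≈ 452.
Year 2019: gap = -2.6 × (7.86 - 6.06) = -4.68%, loss ≈ 4391 × 4.68/100 ≈ 205.
Year 2020: gap = -2.6 × (10.06 - 6.06) = -10.4%, loss ≈ 4391 × 10.4/100 ≈ 457.
Year 2021: gap = -2.6 × (10.42 - 6.06) = -11.336%, loss ≈ 4391 × 11.336/100 ≈ 498.
Total lost output = 452 + 205 + 457 + 498 = 1612 billion.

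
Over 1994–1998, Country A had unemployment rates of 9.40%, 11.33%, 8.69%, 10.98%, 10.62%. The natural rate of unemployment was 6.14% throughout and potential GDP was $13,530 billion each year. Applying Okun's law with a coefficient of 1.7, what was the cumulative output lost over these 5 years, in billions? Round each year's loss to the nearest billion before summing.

$4,674 billion

Year 1994: gap = -1.7 × (9.4 - 6.14) = -5.542%, loss ≈ 13530 × 5.542/100 ≈ 750.
Year 1995: gap = -1.7 × (11.33 - 6.14) = -8.823%, loss ≈ 13530 × 8.823/100 ≈ 1194.
Year 1996: gap = -1.7 × (8.69 - 6.14) = -4.335%, loss ≈ 13530 × 4.335/100 ≈ 587.
Year 1997: gap = -1.7 × (10.98 - 6.14) = -8.228%, loss ≈ 13530 × 8.228/100 ≈ 1113.
Year 1998: gap = -1.7 × (10.62 - 6.14) = -7.616%, loss ≈ 13530 × 7.616/100 ≈ 1030.
Total lost output = 750 + 1194 + 587 + 1113 + 1030 = 4674 billion.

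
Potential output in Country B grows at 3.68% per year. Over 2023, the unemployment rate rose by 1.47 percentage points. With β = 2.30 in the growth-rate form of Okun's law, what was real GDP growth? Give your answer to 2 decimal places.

Growth-rate Okun's law: g_Y = g_Y* - β × Δu.
g_Y = 3.68 - 2.30 × (1.47) = 3.68 - 3.381 = 0.299%, i.e. 0.30% to 2 d.p.

0.30%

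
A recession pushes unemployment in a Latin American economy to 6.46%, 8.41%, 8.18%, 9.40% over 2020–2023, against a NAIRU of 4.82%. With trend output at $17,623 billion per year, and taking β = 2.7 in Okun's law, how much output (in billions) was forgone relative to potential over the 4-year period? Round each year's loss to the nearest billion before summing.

Year 2020: gap = -2.7 × (6.46 - 4.82) = -4.428%, loss ≈ 17623 × 4.428/100 ≈ 780.
Year 2021: gap = -2.7 × (8.41 - 4.82) = -9.693%, loss ≈ 17623 × 9.693/100 ≈ 1708.
Year 2022: gap = -2.7 × (8.18 - 4.82) = -9.072%, loss ≈ 17623 × 9.072/100 ≈ 1599.
Year 2023: gap = -2.7 × (9.4 - 4.82) = -12.366%, loss ≈ 17623 × 12.366/100 ≈ 2179.
Total lost output = 780 + 1708 + 1599 + 2179 = 6266 billion.

$6,266 billion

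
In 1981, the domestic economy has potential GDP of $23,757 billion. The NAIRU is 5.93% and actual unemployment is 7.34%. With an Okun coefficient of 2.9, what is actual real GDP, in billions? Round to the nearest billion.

$22,786 billion

Unemployment gap = 7.34 - 5.93 = 1.41 points, so the output gap is -2.9 × 1.41 = -4.089%.
Actual GDP = 23757 × (1 - 4.089/100) = 23757 × 0.95911 ≈ 22786 billion.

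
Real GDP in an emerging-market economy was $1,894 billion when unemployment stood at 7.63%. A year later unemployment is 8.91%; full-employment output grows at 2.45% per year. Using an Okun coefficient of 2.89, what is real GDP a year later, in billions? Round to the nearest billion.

Δu = 8.91 - 7.63 = 1.28 points.
Okun's law (growth form): g_Y = g_Y* - β × Δu = 2.45 - 2.89 × (1.28) = 2.45 - 3.6992 = -1.2492%.
Real GDP in the next year = 1894 × (1 - 1.2492/100) = 1894 × 0.987508 ≈ 1870 billion.

$1,870 billion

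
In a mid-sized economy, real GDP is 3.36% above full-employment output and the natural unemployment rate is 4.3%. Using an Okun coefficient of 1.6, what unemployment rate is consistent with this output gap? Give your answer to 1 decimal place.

2.2%

From Okun's law, u - u* = -(output gap)/β = -(3.36)/1.6 = -2.1 points.
So u = 4.3 - 2.1 = 2.2%.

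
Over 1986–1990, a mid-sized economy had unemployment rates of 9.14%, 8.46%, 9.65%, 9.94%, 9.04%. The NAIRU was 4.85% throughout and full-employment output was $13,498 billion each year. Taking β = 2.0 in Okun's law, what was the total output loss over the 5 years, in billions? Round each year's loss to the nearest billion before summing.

$5,934 billion

Year 1986: gap = -2.0 × (9.14 - 4.85) = -8.58%, loss ≈ 13498 × 8.58/100 ≈ 1158.
Year 1987: gap = -2.0 × (8.46 - 4.85) = -7.22%, loss ≈ 13498 × 7.22/100 ≈ 975.
Year 1988: gap = -2.0 × (9.65 - 4.85) = -9.6%, loss ≈ 13498 × 9.6/100 ≈ 1296.
Year 1989: gap = -2.0 × (9.94 - 4.85) = -10.18%, loss ≈ 13498 × 10.18/100 ≈ 1374.
Year 1990: gap = -2.0 × (9.04 - 4.85) = -8.38%, loss ≈ 13498 × 8.38/100 ≈ 1131.
Total lost output = 1158 + 975 + 1296 + 1374 + 1131 = 5934 billion.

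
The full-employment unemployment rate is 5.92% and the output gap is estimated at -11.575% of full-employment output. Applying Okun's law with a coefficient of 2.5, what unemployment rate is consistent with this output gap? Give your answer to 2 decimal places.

From Okun's law, u - u* = -(output gap)/β = -(-11.575)/2.5 = 4.63 points.
So u = 5.92 + 4.63 = 10.55%.

10.55%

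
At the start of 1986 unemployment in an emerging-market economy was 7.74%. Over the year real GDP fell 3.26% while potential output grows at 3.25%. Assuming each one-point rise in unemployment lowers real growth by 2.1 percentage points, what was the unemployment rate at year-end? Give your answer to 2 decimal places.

10.84%

Growth-rate Okun's law: g_Y = g_Y* - β × Δu, so Δu = (g_Y* - g_Y)/β.
Δu = (3.25 + 3.26)/2.1 = 6.51/2.1 = 3.10 percentage points.
Year-end unemployment = 7.74 + 3.1 = 10.84%.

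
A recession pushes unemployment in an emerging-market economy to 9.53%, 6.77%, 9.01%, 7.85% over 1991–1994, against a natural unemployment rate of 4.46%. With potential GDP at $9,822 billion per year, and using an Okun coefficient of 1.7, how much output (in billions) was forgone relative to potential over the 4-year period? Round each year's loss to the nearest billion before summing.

Year 1991: gap = -1.7 × (9.53 - 4.46) = -8.619%, loss ≈ 9822 × 8.619/100 ≈ 847.
Year 1992: gap = -1.7 × (6.77 - 4.46) = -3.927%, loss ≈ 9822 × 3.927/100 ≈ 386.
Year 1993: gap = -1.7 × (9.01 - 4.46) = -7.735%, loss ≈ 9822 × 7.735/100 ≈ 760.
Year 1994: gap = -1.7 × (7.85 - 4.46) = -5.763%, loss ≈ 9822 × 5.763/100 ≈ 566.
Total lost output = 847 + 386 + 760 + 566 = 2559 billion.

$2,559 billion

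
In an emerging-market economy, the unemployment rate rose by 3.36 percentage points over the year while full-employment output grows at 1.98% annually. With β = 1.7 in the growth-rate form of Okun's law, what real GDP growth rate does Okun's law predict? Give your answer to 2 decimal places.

Growth-rate Okun's law: g_Y = g_Y* - β × Δu.
g_Y = 1.98 - 1.7 × (3.36) = 1.98 - 5.712 = -3.732%, i.e. -3.73% to 2 d.p.

-3.73%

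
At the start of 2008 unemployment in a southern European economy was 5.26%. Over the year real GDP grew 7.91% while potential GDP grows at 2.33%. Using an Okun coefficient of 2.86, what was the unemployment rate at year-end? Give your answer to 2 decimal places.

Growth-rate Okun's law: g_Y = g_Y* - β × Δu, so Δu = (g_Y* - g_Y)/β.
Δu = (2.33 - 7.91)/2.86 = -5.58/2.86 = -1.95 percentage points.
Year-end unemployment = 5.26 - 1.95 = 3.31%.

3.31%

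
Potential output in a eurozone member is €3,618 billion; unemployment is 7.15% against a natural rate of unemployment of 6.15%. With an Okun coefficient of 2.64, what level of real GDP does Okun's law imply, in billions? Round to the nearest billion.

€3,522 billion

Unemployment gap = 7.15 - 6.15 = 1 point, so the output gap is -2.64 × 1 = -2.64%.
Actual GDP = 3618 × (1 - 2.64/100) = 3618 × 0.9736 ≈ 3522 billion.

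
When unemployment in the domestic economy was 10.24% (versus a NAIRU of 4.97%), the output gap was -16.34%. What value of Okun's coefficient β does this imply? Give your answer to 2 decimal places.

Okun's law: output gap = -β × (u - u*).
-16.34 = -β × (10.24 - 4.97) = -β × 5.27, so β = 16.34/5.27 = 3.10.

β ≈ 3.10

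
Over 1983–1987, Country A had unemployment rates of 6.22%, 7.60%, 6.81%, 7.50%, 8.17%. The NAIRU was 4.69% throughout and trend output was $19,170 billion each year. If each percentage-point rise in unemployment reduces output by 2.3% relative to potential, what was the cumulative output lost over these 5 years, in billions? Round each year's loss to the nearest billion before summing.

$5,666 billion

Year 1983: gap = -2.3 × (6.22 - 4.69) = -3.519%, loss ≈ 19170 × 3.519/100 ≈ 675.
Year 1984: gap = -2.3 × (7.6 - 4.69) = -6.693%, loss ≈ 19170 × 6.693/100 ≈ 1283.
Year 1985: gap = -2.3 × (6.81 - 4.69) = -4.876%, loss ≈ 19170 × 4.876/100 ≈ 935.
Year 1986: gap = -2.3 × (7.5 - 4.69) = -6.463%, loss ≈ 19170 × 6.463/100 ≈ 1239.
Year 1987: gap = -2.3 × (8.17 - 4.69) = -8.004%, loss ≈ 19170 × 8.004/100 ≈ 1534.
Total lost output = 675 + 1283 + 935 + 1239 + 1534 = 5666 billion.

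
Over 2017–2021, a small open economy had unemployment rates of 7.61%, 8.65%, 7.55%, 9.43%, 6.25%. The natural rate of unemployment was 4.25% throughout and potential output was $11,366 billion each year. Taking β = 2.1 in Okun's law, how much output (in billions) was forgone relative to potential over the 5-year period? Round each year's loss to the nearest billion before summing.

Year 2017: gap = -2.1 × (7.61 - 4.25) = -7.056%, loss ≈ 11366 × 7.056/100 ≈ 802.
Year 2018: gap = -2.1 × (8.65 - 4.25) = -9.24%, loss ≈ 11366 × 9.24/100 ≈ 1050.
Year 2019: gap = -2.1 × (7.55 - 4.25) = -6.93%, loss ≈ 11366 × 6.93/100 ≈ 788.
Year 2020: gap = -2.1 × (9.43 - 4.25) = -10.878%, loss ≈ 11366 × 10.878/100 ≈ 1236.
Year 2021: gap = -2.1 × (6.25 - 4.25) = -4.2%, loss ≈ 11366 × 4.2/100 ≈ 477.
Total lost output = 802 + 1050 + 788 + 1236 + 477 = 4353 billion.

$4,353 billion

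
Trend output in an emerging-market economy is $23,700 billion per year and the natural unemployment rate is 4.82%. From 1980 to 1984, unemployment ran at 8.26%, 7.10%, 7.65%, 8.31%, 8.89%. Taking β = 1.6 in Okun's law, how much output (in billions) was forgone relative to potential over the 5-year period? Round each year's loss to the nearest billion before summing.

Year 1980: gap = -1.6 × (8.26 - 4.82) = -5.504%, loss ≈ 23700 × 5.504/100 ≈ 1304.
Year 1981: gap = -1.6 × (7.1 - 4.82) = -3.648%, loss ≈ 23700 × 3.648/100 ≈ 865.
Year 1982: gap = -1.6 × (7.65 - 4.82) = -4.528%, loss ≈ 23700 × 4.528/100 ≈ 1073.
Year 1983: gap = -1.6 × (8.31 - 4.82) = -5.584%, loss ≈ 23700 × 5.584/100 ≈ 1323.
Year 1984: gap = -1.6 × (8.89 - 4.82) = -6.512%, loss ≈ 23700 × 6.512/100 ≈ 1543.
Total lost output = 1304 + 865 + 1073 + 1323 + 1543 = 6108 billion.

$6,108 billion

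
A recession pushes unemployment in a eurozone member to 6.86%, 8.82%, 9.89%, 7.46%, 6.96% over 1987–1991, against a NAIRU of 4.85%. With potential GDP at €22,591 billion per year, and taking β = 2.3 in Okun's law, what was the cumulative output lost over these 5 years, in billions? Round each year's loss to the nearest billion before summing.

Year 1987: gap = -2.3 × (6.86 - 4.85) = -4.623%, loss ≈ 22591 × 4.623/100 ≈ 1044.
Year 1988: gap = -2.3 × (8.82 - 4.85) = -9.131%, loss ≈ 22591 × 9.131/100 ≈ 2063.
Year 1989: gap = -2.3 × (9.89 - 4.85) = -11.592%, loss ≈ 22591 × 11.592/100 ≈ 2619.
Year 1990: gap = -2.3 × (7.46 - 4.85) = -6.003%, loss ≈ 22591 × 6.003/100 ≈ 1356.
Year 1991: gap = -2.3 × (6.96 - 4.85) = -4.853%, loss ≈ 22591 × 4.853/100 ≈ 1096.
Total lost output = 1044 + 2063 + 2619 + 1356 + 1096 = 8178 billion.

€8,178 billion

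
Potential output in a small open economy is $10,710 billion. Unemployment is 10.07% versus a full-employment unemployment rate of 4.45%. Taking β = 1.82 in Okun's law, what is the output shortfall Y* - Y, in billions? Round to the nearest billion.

$1,095 billion

Output gap = -1.82 × (10.07 - 4.45) = -1.82 × 5.62 = -10.2284%.
Actual GDP ≈ 10710 × 0.897716 ≈ 9615 billion, so the shortfall is 10710 - 9615 = 1095 billion.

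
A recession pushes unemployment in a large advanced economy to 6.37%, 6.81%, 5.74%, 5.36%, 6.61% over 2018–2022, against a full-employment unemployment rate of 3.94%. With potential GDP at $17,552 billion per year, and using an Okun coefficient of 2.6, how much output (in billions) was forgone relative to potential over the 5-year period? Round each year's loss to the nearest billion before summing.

$5,106 billion

Year 2018: gap = -2.6 × (6.37 - 3.94) = -6.318%, loss ≈ 17552 × 6.318/100 ≈ 1109.
Year 2019: gap = -2.6 × (6.81 - 3.94) = -7.462%, loss ≈ 17552 × 7.462/100 ≈ 1310.
Year 2020: gap = -2.6 × (5.74 - 3.94) = -4.68%, loss ≈ 17552 × 4.68/100 ≈ 821.
Year 2021: gap = -2.6 × (5.36 - 3.94) = -3.692%, loss ≈ 17552 × 3.692/100 ≈ 648.
Year 2022: gap = -2.6 × (6.61 - 3.94) = -6.942%, loss ≈ 17552 × 6.942/100 ≈ 1218.
Total lost output = 1109 + 1310 + 821 + 648 + 1218 = 5106 billion.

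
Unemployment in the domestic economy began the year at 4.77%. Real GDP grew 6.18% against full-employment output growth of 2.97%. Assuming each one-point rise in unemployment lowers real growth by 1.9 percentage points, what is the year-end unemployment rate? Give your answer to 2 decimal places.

3.08%

Growth-rate Okun's law: g_Y = g_Y* - β × Δu, so Δu = (g_Y* - g_Y)/β.
Δu = (2.97 - 6.18)/1.9 = -3.21/1.9 = -1.69 percentage points.
Year-end unemployment = 4.77 - 1.69 = 3.08%.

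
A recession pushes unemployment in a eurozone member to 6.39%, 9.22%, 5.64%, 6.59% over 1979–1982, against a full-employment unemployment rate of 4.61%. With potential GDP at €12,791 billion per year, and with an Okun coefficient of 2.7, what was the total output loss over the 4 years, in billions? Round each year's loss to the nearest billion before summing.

€3,247 billion

Year 1979: gap = -2.7 × (6.39 - 4.61) = -4.806%, loss ≈ 12791 × 4.806/100 ≈ 615.
Year 1980: gap = -2.7 × (9.22 - 4.61) = -12.447%, loss ≈ 12791 × 12.447/100 ≈ 1592.
Year 1981: gap = -2.7 × (5.64 - 4.61) = -2.781%, loss ≈ 12791 × 2.781/100 ≈ 356.
Year 1982: gap = -2.7 × (6.59 - 4.61) = -5.346%, loss ≈ 12791 × 5.346/100 ≈ 684.
Total lost output = 615 + 1592 + 356 + 684 = 3247 billion.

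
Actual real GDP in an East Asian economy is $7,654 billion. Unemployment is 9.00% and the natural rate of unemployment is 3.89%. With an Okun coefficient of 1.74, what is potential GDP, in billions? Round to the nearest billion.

Unemployment gap = 9 - 3.89 = 5.11 points, so output gap = -1.74 × 5.11 = -8.8914%.
Since Y = Y* × (1 + gap/100), Y* = 7654/0.911086 ≈ 8401 billion.

$8,401 billion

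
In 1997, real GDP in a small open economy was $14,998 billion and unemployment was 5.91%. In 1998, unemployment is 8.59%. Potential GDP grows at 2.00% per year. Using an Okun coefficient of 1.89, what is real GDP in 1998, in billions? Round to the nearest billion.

Δu = 8.59 - 5.91 = 2.68 points.
Okun's law (growth form): g_Y = g_Y* - β × Δu = 2.00 - 1.89 × (2.68) = 2 - 5.0652 = -3.0652%.
Real GDP in the next year = 14998 × (1 - 3.0652/100) = 14998 × 0.969348 ≈ 14538 billion.

$14,538 billion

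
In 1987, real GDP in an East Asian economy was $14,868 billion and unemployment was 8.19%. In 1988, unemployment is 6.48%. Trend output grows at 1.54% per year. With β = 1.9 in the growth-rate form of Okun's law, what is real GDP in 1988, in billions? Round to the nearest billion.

$15,580 billion

Δu = 6.48 - 8.19 = -1.71 points.
Okun's law (growth form): g_Y = g_Y* - β × Δu = 1.54 - 1.9 × (-1.71) = 1.54 + 3.249 = 4.789%.
Real GDP in the next year = 14868 × (1 + 4.789/100) = 14868 × 1.04789 ≈ 15580 billion.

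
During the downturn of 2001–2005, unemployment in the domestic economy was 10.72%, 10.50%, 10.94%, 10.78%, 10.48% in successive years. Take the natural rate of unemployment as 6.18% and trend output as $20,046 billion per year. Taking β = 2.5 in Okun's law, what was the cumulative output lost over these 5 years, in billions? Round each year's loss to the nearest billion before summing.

Year 2001: gap = -2.5 × (10.72 - 6.18) = -11.35%, loss ≈ 20046 × 11.35/100 ≈ 2275.
Year 2002: gap = -2.5 × (10.5 - 6.18) = -10.8%, loss ≈ 20046 × 10.8/100 ≈ 2165.
Year 2003: gap = -2.5 × (10.94 - 6.18) = -11.9%, loss ≈ 20046 × 11.9/100 ≈ 2385.
Year 2004: gap = -2.5 × (10.78 - 6.18) = -11.5%, loss ≈ 20046 × 11.5/100 ≈ 2305.
Year 2005: gap = -2.5 × (10.48 - 6.18) = -10.75%, loss ≈ 20046 × 10.75/100 ≈ 2155.
Total lost output = 2275 + 2165 + 2385 + 2305 + 2155 = 11285 billion.

$11,285 billion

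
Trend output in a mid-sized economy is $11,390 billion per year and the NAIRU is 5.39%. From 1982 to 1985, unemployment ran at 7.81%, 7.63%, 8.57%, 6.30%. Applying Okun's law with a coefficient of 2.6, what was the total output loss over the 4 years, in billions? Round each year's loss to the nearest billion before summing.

$2,591 billion

Year 1982: gap = -2.6 × (7.81 - 5.39) = -6.292%, loss ≈ 11390 × 6.292/100 ≈ 717.
Year 1983: gap = -2.6 × (7.63 - 5.39) = -5.824%, loss ≈ 11390 × 5.824/100 ≈ 663.
Year 1984: gap = -2.6 × (8.57 - 5.39) = -8.268%, loss ≈ 11390 × 8.268/100 ≈ 942.
Year 1985: gap = -2.6 × (6.3 - 5.39) = -2.366%, loss ≈ 11390 × 2.366/100 ≈ 269.
Total lost output = 717 + 663 + 942 + 269 = 2591 billion.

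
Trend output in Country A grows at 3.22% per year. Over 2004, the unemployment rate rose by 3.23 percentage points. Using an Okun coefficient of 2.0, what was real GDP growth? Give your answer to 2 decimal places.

Growth-rate Okun's law: g_Y = g_Y* - β × Δu.
g_Y = 3.22 - 2.0 × (3.23) = 3.22 - 6.46 = -3.24%, i.e. -3.24% to 2 d.p.

-3.24%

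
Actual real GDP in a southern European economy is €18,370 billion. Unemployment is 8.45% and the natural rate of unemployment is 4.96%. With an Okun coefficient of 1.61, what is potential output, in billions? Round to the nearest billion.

€19,464 billion

Unemployment gap = 8.45 - 4.96 = 3.49 points, so output gap = -1.61 × 3.49 = -5.6189%.
Since Y = Y* × (1 + gap/100), Y* = 18370/0.943811 ≈ 19464 billion.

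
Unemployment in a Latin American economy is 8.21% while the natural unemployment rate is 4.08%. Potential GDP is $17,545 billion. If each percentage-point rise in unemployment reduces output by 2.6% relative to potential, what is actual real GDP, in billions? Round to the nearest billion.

$15,661 billion

Unemployment gap = 8.21 - 4.08 = 4.13 points, so the output gap is -2.6 × 4.13 = -10.738%.
Actual GDP = 17545 × (1 - 10.738/100) = 17545 × 0.89262 ≈ 15661 billion.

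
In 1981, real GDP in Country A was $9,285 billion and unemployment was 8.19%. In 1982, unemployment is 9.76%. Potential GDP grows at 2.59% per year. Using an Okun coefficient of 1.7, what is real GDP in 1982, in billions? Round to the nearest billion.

$9,278 billion

Δu = 9.76 - 8.19 = 1.57 points.
Okun's law (growth form): g_Y = g_Y* - β × Δu = 2.59 - 1.7 × (1.57) = 2.59 - 2.669 = -0.079%.
Real GDP in the next year = 9285 × (1 - 0.079/100) = 9285 × 0.99921 ≈ 9278 billion.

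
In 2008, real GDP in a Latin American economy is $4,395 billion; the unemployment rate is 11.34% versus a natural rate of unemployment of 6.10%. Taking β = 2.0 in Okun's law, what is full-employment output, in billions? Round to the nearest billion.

$4,910 billion

Unemployment gap = 11.34 - 6.1 = 5.24 points, so output gap = -2 × 5.24 = -10.48%.
Since Y = Y* × (1 + gap/100), Y* = 4395/0.8952 ≈ 4910 billion.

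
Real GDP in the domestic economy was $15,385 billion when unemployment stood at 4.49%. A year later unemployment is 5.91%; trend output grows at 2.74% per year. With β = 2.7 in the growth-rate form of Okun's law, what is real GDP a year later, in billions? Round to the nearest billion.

Δu = 5.91 - 4.49 = 1.42 points.
Okun's law (growth form): g_Y = g_Y* - β × Δu = 2.74 - 2.7 × (1.42) = 2.74 - 3.834 = -1.094%.
Real GDP in the next year = 15385 × (1 - 1.094/100) = 15385 × 0.98906 ≈ 15217 billion.

$15,217 billion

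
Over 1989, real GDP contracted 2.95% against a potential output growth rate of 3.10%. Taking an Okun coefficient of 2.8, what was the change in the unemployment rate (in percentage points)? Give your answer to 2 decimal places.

2.16 percentage points

Growth-rate Okun's law: g_Y = g_Y* - β × Δu, so Δu = (g_Y* - g_Y)/β.
Δu = (3.1 + 2.95)/2.8 = 6.05/2.8 = 2.16 percentage points.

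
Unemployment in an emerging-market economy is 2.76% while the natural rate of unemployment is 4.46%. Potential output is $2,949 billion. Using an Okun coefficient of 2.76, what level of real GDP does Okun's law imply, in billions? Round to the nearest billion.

Unemployment gap = 2.76 - 4.46 = -1.7 points, so the output gap is -2.76 × (-1.7) = 4.692%.
Actual GDP = 2949 × (1 + 4.692/100) = 2949 × 1.04692 ≈ 3087 billion.

$3,087 billion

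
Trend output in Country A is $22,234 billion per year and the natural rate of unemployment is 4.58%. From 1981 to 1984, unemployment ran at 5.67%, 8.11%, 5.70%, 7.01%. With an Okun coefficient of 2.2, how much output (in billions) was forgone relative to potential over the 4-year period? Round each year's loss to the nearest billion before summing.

$3,997 billion

Year 1981: gap = -2.2 × (5.67 - 4.58) = -2.398%, loss ≈ 22234 × 2.398/100 ≈ 533.
Year 1982: gap = -2.2 × (8.11 - 4.58) = -7.766%, loss ≈ 22234 × 7.766/100 ≈ 1727.
Year 1983: gap = -2.2 × (5.7 - 4.58) = -2.464%, loss ≈ 22234 × 2.464/100 ≈ 548.
Year 1984: gap = -2.2 × (7.01 - 4.58) = -5.346%, loss ≈ 22234 × 5.346/100 ≈ 1189.
Total lost output = 533 + 1727 + 548 + 1189 = 3997 billion.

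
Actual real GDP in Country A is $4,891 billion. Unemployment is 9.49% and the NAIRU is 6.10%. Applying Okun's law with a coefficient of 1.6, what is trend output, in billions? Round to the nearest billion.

$5,172 billion

Unemployment gap = 9.49 - 6.1 = 3.39 points, so output gap = -1.6 × 3.39 = -5.424%.
Since Y = Y* × (1 + gap/100), Y* = 4891/0.94576 ≈ 5172 billion.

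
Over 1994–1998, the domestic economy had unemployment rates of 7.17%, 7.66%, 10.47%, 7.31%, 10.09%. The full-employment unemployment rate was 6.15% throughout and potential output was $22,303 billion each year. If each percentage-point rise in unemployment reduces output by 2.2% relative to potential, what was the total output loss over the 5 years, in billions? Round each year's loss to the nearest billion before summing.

$5,863 billion

Year 1994: gap = -2.2 × (7.17 - 6.15) = -2.244%, loss ≈ 22303 × 2.244/100 ≈ 500.
Year 1995: gap = -2.2 × (7.66 - 6.15) = -3.322%, loss ≈ 22303 × 3.322/100 ≈ 741.
Year 1996: gap = -2.2 × (10.47 - 6.15) = -9.504%, loss ≈ 22303 × 9.504/100 ≈ 2120.
Year 1997: gap = -2.2 × (7.31 - 6.15) = -2.552%, loss ≈ 22303 × 2.552/100 ≈ 569.
Year 1998: gap = -2.2 × (10.09 - 6.15) = -8.668%, loss ≈ 22303 × 8.668/100 ≈ 1933.
Total lost output = 500 + 741 + 2120 + 569 + 1933 = 5863 billion.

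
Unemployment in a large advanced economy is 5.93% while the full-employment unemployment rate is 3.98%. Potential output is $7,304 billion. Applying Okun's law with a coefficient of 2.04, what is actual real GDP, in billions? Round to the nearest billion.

Unemployment gap = 5.93 - 3.98 = 1.95 points, so the output gap is -2.04 × 1.95 = -3.978%.
Actual GDP = 7304 × (1 - 3.978/100) = 7304 × 0.96022 ≈ 7013 billion.

$7,013 billion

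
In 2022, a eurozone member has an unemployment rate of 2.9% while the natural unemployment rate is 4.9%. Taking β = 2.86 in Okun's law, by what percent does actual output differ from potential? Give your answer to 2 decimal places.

5.72%

The unemployment gap is 2.9 - 4.9 = -2 percentage points.
Okun's law gives an output gap of -2.86 × (-2) = 5.72%, i.e. 5.72% above potential.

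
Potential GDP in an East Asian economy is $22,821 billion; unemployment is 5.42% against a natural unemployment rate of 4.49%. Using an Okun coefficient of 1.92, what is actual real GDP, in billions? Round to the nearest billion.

$22,414 billion

Unemployment gap = 5.42 - 4.49 = 0.93 points, so the output gap is -1.92 × 0.93 = -1.7856%.
Actual GDP = 22821 × (1 - 1.7856/100) = 22821 × 0.982144 ≈ 22414 billion.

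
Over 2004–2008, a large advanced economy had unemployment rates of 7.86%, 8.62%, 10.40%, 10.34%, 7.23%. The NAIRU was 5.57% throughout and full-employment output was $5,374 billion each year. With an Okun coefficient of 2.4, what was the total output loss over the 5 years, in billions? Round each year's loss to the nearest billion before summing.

Year 2004: gap = -2.4 × (7.86 - 5.57) = -5.496%, loss ≈ 5374 × 5.496/100 ≈ 295.
Year 2005: gap = -2.4 × (8.62 - 5.57) = -7.32%, loss ≈ 5374 × 7.32/100 ≈ 393.
Year 2006: gap = -2.4 × (10.4 - 5.57) = -11.592%, loss ≈ 5374 × 11.592/100 ≈ 623.
Year 2007: gap = -2.4 × (10.34 - 5.57) = -11.448%, loss ≈ 5374 × 11.448/100 ≈ 615.
Year 2008: gap = -2.4 × (7.23 - 5.57) = -3.984%, loss ≈ 5374 × 3.984/100 ≈ 214.
Total lost output = 295 + 393 + 623 + 615 + 214 = 2140 billion.

$2,140 billion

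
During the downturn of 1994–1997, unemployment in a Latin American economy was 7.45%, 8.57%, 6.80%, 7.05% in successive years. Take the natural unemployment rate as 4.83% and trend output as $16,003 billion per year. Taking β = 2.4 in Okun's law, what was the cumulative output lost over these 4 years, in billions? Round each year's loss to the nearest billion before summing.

Year 1994: gap = -2.4 × (7.45 - 4.83) = -6.288%, loss ≈ 16003 × 6.288/100 ≈ 1006.
Year 1995: gap = -2.4 × (8.57 - 4.83) = -8.976%, loss ≈ 16003 × 8.976/100 ≈ 1436.
Year 1996: gap = -2.4 × (6.8 - 4.83) = -4.728%, loss ≈ 16003 × 4.728/100 ≈ 757.
Year 1997: gap = -2.4 × (7.05 - 4.83) = -5.328%, loss ≈ 16003 × 5.328/100 ≈ 853.
Total lost output = 1006 + 1436 + 757 + 853 = 4052 billion.

$4,052 billion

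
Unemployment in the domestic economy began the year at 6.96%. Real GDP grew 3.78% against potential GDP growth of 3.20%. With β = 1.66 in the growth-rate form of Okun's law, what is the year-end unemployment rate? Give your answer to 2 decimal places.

Growth-rate Okun's law: g_Y = g_Y* - β × Δu, so Δu = (g_Y* - g_Y)/β.
Δu = (3.2 - 3.78)/1.66 = -0.58/1.66 = -0.35 percentage points.
Year-end unemployment = 6.96 - 0.35 = 6.61%.

6.61%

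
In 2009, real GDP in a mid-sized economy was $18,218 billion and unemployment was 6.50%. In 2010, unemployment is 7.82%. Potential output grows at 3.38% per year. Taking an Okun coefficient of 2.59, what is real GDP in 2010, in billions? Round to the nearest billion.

$18,211 billion

Δu = 7.82 - 6.5 = 1.32 points.
Okun's law (growth form): g_Y = g_Y* - β × Δu = 3.38 - 2.59 × (1.32) = 3.38 - 3.4188 = -0.0388%.
Real GDP in the next year = 18218 × (1 - 0.0388/100) = 18218 × 0.999612 ≈ 18211 billion.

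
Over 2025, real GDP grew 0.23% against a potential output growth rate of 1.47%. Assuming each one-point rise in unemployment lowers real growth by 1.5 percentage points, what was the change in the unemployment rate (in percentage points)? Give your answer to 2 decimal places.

0.83 percentage points

Growth-rate Okun's law: g_Y = g_Y* - β × Δu, so Δu = (g_Y* - g_Y)/β.
Δu = (1.47 - 0.23)/1.5 = 1.24/1.5 = 0.83 percentage points.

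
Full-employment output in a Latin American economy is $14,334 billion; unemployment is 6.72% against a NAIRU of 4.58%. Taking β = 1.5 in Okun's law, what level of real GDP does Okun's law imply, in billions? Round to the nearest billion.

Unemployment gap = 6.72 - 4.58 = 2.14 points, so the output gap is -1.5 × 2.14 = -3.21%.
Actual GDP = 14334 × (1 - 3.21/100) = 14334 × 0.9679 ≈ 13874 billion.

$13,874 billion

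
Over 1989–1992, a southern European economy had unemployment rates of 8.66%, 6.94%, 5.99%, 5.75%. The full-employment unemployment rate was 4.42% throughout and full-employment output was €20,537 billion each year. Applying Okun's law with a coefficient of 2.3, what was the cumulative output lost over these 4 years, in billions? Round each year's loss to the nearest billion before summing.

Year 1989: gap = -2.3 × (8.66 - 4.42) = -9.752%, loss ≈ 20537 × 9.752/100 ≈ 2003.
Year 1990: gap = -2.3 × (6.94 - 4.42) = -5.796%, loss ≈ 20537 × 5.796/100 ≈ 1190.
Year 1991: gap = -2.3 × (5.99 - 4.42) = -3.611%, loss ≈ 20537 × 3.611/100 ≈ 742.
Year 1992: gap = -2.3 × (5.75 - 4.42) = -3.059%, loss ≈ 20537 × 3.059/100 ≈ 628.
Total lost output = 2003 + 1190 + 742 + 628 = 4563 billion.

€4,563 billion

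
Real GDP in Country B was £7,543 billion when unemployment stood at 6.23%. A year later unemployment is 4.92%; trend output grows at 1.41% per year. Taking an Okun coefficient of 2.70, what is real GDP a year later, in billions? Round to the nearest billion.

£7,916 billion

Δu = 4.92 - 6.23 = -1.31 points.
Okun's law (growth form): g_Y = g_Y* - β × Δu = 1.41 - 2.70 × (-1.31) = 1.41 + 3.537 = 4.947%.
Real GDP in the next year = 7543 × (1 + 4.947/100) = 7543 × 1.04947 ≈ 7916 billion.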